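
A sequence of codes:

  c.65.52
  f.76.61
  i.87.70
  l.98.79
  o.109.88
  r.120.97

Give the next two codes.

u.131.106 then x.142.115

For the letter, letters move forward 3 places in the alphabet: c, f, i, l, o, r → u → x.
Second component — +11 each step: 65, 76, 87, 98, 109, 120 → 131 → 142.
For the third component, +9 each step: 52, 61, 70, 79, 88, 97 → 106 → 115.
So the next two codes are u.131.106 and x.142.115.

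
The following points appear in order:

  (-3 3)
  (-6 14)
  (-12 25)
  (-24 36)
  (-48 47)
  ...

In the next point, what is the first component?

-96

First component — ×2 each step: -3, -6, -12, -24, -48 → -96.
Second component: 3, 14, 25, 36, 47 → 58 (+11 each step).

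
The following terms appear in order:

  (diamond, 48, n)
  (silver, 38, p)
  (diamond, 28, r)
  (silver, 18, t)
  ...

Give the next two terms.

Rank goes diamond, silver, diamond, silver → diamond → silver (alternates diamond ↔ silver).
Second coordinate: 48, 38, 28, 18 → 8 → -2 (−10 each step).
Letter goes n, p, r, t → v → x (letters move forward 2 places in the alphabet).
So the next two terms are (diamond, 8, v) and (silver, -2, x).

(diamond, 8, v), (silver, -2, x)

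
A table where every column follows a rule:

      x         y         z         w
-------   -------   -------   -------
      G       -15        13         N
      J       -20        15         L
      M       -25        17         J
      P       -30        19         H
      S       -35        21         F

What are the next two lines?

V  -40  23  D; Y  -45  25  B

Column x goes G, J, M, P, S → V → Y (letters move forward 3 places in the alphabet).
For the column y, −5 each step: -15, -20, -25, -30, -35 → -40 → -45.
Column z goes 13, 15, 17, 19, 21 → 23 → 25 (+2 each step).
For the column w, letters move back 2 places in the alphabet: N, L, J, H, F → D → B.
So the next two lines are V  -40  23  D and Y  -45  25  B.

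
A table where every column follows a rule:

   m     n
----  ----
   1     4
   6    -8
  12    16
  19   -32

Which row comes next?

27  64

Column m: differences are 5, 6, 7, … (increasing by 1 each time), so 1, 6, 12, 19 → 27.
For the column n, ×(-2) each step: 4, -8, 16, -32 → 64.
So the next row is 27  64.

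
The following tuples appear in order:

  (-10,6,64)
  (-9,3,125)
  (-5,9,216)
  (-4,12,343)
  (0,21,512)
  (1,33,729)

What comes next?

First slot: alternating steps +1, +4, +1, +4, …; -10, -9, -5, -4, 0, 1 → 5.
Second slot: 6, 3, 9, 12, 21, 33 → 54 (each term is the sum of the two before it).
For the third slot, perfect cubes: 4³, 5³, 6³, …: 64, 125, 216, 343, 512, 729 → 1000.
So the next tuple is (5,54,1000).

(5,54,1000)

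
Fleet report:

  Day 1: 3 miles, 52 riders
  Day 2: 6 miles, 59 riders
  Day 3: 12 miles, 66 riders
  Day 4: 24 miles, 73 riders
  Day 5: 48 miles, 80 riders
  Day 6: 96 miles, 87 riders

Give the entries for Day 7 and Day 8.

Miles goes 3, 6, 12, 24, 48, 96 → 192 → 384 (×2 each step).
Riders: +7 each step, so 52, 59, 66, 73, 80, 87 → 94 → 101.
So the next two records are 192 miles, 94 riders and 384 miles, 101 riders.

192 miles, 94 riders; 384 miles, 101 riders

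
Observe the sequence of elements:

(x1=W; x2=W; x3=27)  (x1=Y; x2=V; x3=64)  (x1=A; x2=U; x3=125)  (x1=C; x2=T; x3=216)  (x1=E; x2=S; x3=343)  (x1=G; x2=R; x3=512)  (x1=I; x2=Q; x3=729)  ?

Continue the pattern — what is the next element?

(x1=K; x2=P; x3=1000)

X1: W, Y, A, C, E, G, I → K (letters move forward 2 places in the alphabet, wrapping Z→A).
X2: letters move back 1 place in the alphabet; W, V, U, T, S, R, Q → P.
X3: 27, 64, 125, 216, 343, 512, 729 → 1000 (perfect cubes: 3³, 4³, 5³, …).
So the next element is (x1=K; x2=P; x3=1000).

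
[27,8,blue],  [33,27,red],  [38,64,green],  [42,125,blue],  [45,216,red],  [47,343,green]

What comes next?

First part goes 27, 33, 38, 42, 45, 47 → 48 (differences are 6, 5, 4, … (decreasing by 1 each time)).
For the second part, perfect cubes: 2³, 3³, 4³, …: 8, 27, 64, 125, 216, 343 → 512.
For the colour, repeats blue → red → green: blue, red, green, blue, red, green → blue.
Putting it together: [48,512,blue].

[48,512,blue]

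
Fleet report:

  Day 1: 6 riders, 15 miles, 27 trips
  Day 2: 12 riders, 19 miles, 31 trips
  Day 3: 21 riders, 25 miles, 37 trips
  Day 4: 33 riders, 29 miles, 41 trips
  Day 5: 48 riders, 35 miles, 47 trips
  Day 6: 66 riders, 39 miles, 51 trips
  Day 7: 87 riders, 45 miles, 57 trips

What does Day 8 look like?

Riders — differences are 6, 9, 12, … (increasing by 3 each time): 6, 12, 21, 33, 48, 66, 87 → 111.
Miles: alternating steps +4, +6, +4, +6, …; 15, 19, 25, 29, 35, 39, 45 → 49.
Trips: always 12 more than the miles, so 27, 31, 37, 41, 47, 51, 57 → 61.
Combining the parts gives 111 riders, 49 miles, 61 trips.

111 riders, 49 miles, 61 trips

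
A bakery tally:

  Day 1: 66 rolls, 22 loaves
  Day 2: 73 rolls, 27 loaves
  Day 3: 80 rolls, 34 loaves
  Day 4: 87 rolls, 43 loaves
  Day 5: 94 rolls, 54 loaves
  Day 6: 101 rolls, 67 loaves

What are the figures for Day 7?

108 rolls, 82 loaves

Rolls: +7 each step, so 66, 73, 80, 87, 94, 101 → 108.
Loaves goes 22, 27, 34, 43, 54, 67 → 82 (differences are 5, 7, 9, … (increasing by 2 each time)).
So the next row is 108 rolls, 82 loaves.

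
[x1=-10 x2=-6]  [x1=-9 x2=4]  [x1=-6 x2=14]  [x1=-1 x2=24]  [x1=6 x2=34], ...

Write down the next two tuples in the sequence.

X1: differences are 1, 3, 5, … (increasing by 2 each time); -10, -9, -6, -1, 6 → 15 → 26.
X2 — +10 each step: -6, 4, 14, 24, 34 → 44 → 54.
So the next two tuples are [x1=15 x2=44] and [x1=26 x2=54].

[x1=15 x2=44], [x1=26 x2=54]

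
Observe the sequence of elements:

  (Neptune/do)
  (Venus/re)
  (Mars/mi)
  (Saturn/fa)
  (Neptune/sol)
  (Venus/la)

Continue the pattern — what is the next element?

(Mars/ti)

Planet: repeats Neptune → Venus → Mars → Saturn; Neptune, Venus, Mars, Saturn, Neptune, Venus → Mars.
Note — runs through the solfège scale do→ti: do, re, mi, fa, sol, la → ti.
Putting it together: (Mars/ti).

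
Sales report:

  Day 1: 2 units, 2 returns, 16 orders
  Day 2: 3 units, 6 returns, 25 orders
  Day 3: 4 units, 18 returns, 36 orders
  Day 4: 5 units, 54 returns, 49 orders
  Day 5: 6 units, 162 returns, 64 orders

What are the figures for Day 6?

7 units, 486 returns, 81 orders

Units — +1 each step: 2, 3, 4, 5, 6 → 7.
Returns: ×3 each step; 2, 6, 18, 54, 162 → 486.
Orders goes 16, 25, 36, 49, 64 → 81 (perfect squares: 4², 5², 6², …).
Combining the parts gives 7 units, 486 returns, 81 orders.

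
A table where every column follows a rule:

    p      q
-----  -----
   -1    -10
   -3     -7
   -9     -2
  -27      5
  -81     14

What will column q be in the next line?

25

Column q: differences are 3, 5, 7, … (increasing by 2 each time), so -10, -7, -2, 5, 14 → 25.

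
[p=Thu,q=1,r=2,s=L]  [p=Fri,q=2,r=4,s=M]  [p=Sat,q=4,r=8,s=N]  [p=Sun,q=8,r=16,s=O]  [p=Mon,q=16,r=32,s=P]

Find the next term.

[p=Tue,q=32,r=64,s=Q]

P goes Thu, Fri, Sat, Sun, Mon → Tue (runs through the weekdays Mon→Sun).
For the q, ×2 each step: 1, 2, 4, 8, 16 → 32.
R: always 2 × the q, so 2, 4, 8, 16, 32 → 64.
S: L, M, N, O, P → Q (letters move forward 1 place in the alphabet).
Putting it together: [p=Tue,q=32,r=64,s=Q].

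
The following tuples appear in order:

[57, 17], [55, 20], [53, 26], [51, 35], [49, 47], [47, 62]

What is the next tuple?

First coordinate: −2 each step; 57, 55, 53, 51, 49, 47 → 45.
For the second coordinate, differences are 3, 6, 9, … (increasing by 3 each time): 17, 20, 26, 35, 47, 62 → 80.
Combining the parts gives [45, 80].

[45, 80]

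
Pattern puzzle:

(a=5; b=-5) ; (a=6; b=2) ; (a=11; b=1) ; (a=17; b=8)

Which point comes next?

A: each term is the sum of the two before it; 5, 6, 11, 17 → 28.
B goes -5, 2, 1, 8 → 7 (alternating steps +7, −1, +7, −1, …).
Putting it together: (a=28; b=7).

(a=28; b=7)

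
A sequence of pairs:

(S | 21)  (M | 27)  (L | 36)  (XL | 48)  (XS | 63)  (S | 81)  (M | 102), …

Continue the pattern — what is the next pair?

(L | 126)

Size: repeats S → M → L → XL → XS, so S, M, L, XL, XS, S, M → L.
Second slot — differences are 6, 9, 12, … (increasing by 3 each time): 21, 27, 36, 48, 63, 81, 102 → 126.
So the next pair is (L | 126).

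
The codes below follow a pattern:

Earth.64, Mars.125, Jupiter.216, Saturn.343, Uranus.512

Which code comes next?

Neptune.729

For the planet, runs through the planets Mercury→Neptune: Earth, Mars, Jupiter, Saturn, Uranus → Neptune.
Second component: perfect cubes: 4³, 5³, 6³, …, so 64, 125, 216, 343, 512 → 729.
Combining the parts gives Neptune.729.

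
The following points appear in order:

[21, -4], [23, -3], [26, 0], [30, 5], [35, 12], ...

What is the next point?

First coordinate goes 21, 23, 26, 30, 35 → 41 (differences are 2, 3, 4, … (increasing by 1 each time)).
Second coordinate: differences are 1, 3, 5, … (increasing by 2 each time); -4, -3, 0, 5, 12 → 21.
So the next point is [41, 21].

[41, 21]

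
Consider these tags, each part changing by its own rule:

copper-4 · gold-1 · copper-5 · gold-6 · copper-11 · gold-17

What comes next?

copper-28

For the metal, alternates copper ↔ gold: copper, gold, copper, gold, copper, gold → copper.
Second component — each term is the sum of the two before it: 4, 1, 5, 6, 11, 17 → 28.
Combining the parts gives copper-28.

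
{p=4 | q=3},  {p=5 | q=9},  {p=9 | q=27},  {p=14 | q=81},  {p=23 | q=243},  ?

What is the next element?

P goes 4, 5, 9, 14, 23 → 37 (each term is the sum of the two before it).
For the q, ×3 each step: 3, 9, 27, 81, 243 → 729.
Combining the parts gives {p=37 | q=729}.

{p=37 | q=729}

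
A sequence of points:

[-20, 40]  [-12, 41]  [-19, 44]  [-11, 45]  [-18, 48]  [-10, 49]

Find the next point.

[-17, 52]

First component: alternating steps +8, −7, +8, −7, …; -20, -12, -19, -11, -18, -10 → -17.
Second component: alternating steps +1, +3, +1, +3, …; 40, 41, 44, 45, 48, 49 → 52.
Combining the parts gives [-17, 52].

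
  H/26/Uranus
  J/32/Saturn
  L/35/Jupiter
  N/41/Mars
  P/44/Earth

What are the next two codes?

Letter goes H, J, L, N, P → R → T (letters move forward 2 places in the alphabet).
Second component — alternating steps +6, +3, +6, +3, …: 26, 32, 35, 41, 44 → 50 → 53.
Planet — runs backward through the planets Mercury→Neptune: Uranus, Saturn, Jupiter, Mars, Earth → Venus → Mercury.
So the next two codes are R/50/Venus and T/53/Mercury.

R/50/Venus then T/53/Mercury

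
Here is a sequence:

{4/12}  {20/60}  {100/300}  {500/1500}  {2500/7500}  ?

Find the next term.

{12500/37500}

First entry: ×5 each step, so 4, 20, 100, 500, 2500 → 12500.
Second entry: 12, 60, 300, 1500, 7500 → 37500 (always 3 × the first entry).
Putting it together: {12500/37500}.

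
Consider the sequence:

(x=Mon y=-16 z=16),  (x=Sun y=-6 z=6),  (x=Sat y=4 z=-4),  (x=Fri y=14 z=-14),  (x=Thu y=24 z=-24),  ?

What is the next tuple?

X: Mon, Sun, Sat, Fri, Thu → Wed (runs backward through the weekdays Mon→Sun).
Y — +10 each step: -16, -6, 4, 14, 24 → 34.
Z: 16, 6, -4, -14, -24 → -34 (always the negative of the y).
So the next tuple is (x=Wed y=34 z=-34).

(x=Wed y=34 z=-34)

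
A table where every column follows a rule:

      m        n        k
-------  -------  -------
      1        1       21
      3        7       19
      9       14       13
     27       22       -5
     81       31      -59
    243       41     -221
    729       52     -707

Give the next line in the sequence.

2187  64  -2165

Column m goes 1, 3, 9, 27, 81, 243, 729 → 2187 (×3 each step).
Column n: differences are 6, 7, 8, … (increasing by 1 each time), so 1, 7, 14, 22, 31, 41, 52 → 64.
Column k: together with the column m always sums to 22; 21, 19, 13, -5, -59, -221, -707 → -2165.
Putting it together: 2187  64  -2165.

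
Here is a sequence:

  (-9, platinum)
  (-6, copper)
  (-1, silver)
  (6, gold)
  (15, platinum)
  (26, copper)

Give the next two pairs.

(39, silver), (54, gold)

First slot — differences are 3, 5, 7, … (increasing by 2 each time): -9, -6, -1, 6, 15, 26 → 39 → 54.
Metal: repeats platinum → copper → silver → gold, so platinum, copper, silver, gold, platinum, copper → silver → gold.
Putting the parts together: (39, silver) and then (54, gold).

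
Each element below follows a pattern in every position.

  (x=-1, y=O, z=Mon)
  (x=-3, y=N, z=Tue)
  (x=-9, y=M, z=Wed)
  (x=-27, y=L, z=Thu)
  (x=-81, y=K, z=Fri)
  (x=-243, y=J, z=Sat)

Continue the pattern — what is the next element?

X — ×3 each step: -1, -3, -9, -27, -81, -243 → -729.
Y: letters move back 1 place in the alphabet; O, N, M, L, K, J → I.
Z: runs through the weekdays Mon→Sun, so Mon, Tue, Wed, Thu, Fri, Sat → Sun.
Putting it together: (x=-729, y=I, z=Sun).

(x=-729, y=I, z=Sun)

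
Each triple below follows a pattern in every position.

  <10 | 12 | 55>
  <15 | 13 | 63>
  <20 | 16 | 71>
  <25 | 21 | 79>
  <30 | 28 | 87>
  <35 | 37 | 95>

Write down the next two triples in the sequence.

<40 | 48 | 103>, <45 | 61 | 111>

First part: 10, 15, 20, 25, 30, 35 → 40 → 45 (+5 each step).
Second part goes 12, 13, 16, 21, 28, 37 → 48 → 61 (differences are 1, 3, 5, … (increasing by 2 each time)).
Third part goes 55, 63, 71, 79, 87, 95 → 103 → 111 (+8 each step).
Putting the parts together: <40 | 48 | 103> and then <45 | 61 | 111>.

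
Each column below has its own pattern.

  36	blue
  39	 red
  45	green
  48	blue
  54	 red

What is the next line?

57  green

First component — alternating steps +3, +6, +3, +6, …: 36, 39, 45, 48, 54 → 57.
Colour: repeats blue → red → green; blue, red, green, blue, red → green.
Combining the parts gives 57  green.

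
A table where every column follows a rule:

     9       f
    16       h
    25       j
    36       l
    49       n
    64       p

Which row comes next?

81  r

For the first component, perfect squares: 3², 4², 5², …: 9, 16, 25, 36, 49, 64 → 81.
Letter goes f, h, j, l, n, p → r (letters move forward 2 places in the alphabet).
So the next row is 81  r.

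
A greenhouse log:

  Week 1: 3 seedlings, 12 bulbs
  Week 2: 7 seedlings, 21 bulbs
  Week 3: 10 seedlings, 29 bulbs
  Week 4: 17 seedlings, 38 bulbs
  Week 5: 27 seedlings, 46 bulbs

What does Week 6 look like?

For the seedlings, each term is the sum of the two before it: 3, 7, 10, 17, 27 → 44.
Bulbs: alternating steps +9, +8, +9, +8, …; 12, 21, 29, 38, 46 → 55.
Combining the parts gives 44 seedlings, 55 bulbs.

44 seedlings, 55 bulbs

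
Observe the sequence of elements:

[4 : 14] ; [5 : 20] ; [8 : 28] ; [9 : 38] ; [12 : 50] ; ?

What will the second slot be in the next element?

Second slot goes 14, 20, 28, 38, 50 → 64 (differences are 6, 8, 10, … (increasing by 2 each time)).

64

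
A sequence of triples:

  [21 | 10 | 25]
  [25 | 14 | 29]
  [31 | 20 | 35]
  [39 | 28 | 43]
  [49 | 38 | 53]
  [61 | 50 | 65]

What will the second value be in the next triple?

64

Second value goes 10, 14, 20, 28, 38, 50 → 64 (differences are 4, 6, 8, … (increasing by 2 each time)).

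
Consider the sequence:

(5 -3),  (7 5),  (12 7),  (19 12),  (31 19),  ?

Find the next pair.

(50 31)

First coordinate: each term is the sum of the two before it, so 5, 7, 12, 19, 31 → 50.
Second coordinate: always the previous value of the first coordinate; -3, 5, 7, 12, 19 → 31.
So the next pair is (50 31).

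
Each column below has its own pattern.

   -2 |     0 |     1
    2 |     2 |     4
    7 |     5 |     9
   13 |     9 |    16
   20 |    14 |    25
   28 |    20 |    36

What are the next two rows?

First component: -2, 2, 7, 13, 20, 28 → 37 → 47 (differences are 4, 5, 6, … (increasing by 1 each time)).
Second component: differences are 2, 3, 4, … (increasing by 1 each time), so 0, 2, 5, 9, 14, 20 → 27 → 35.
For the third component, perfect squares: 1², 2², 3², …: 1, 4, 9, 16, 25, 36 → 49 → 64.
So the next two rows are 37  27  49 and 47  35  64.

37  27  49; 47  35  64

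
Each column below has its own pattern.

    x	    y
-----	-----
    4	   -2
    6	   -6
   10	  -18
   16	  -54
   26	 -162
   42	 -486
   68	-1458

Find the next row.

Column x: 4, 6, 10, 16, 26, 42, 68 → 110 (each term is the sum of the two before it).
Column y: -2, -6, -18, -54, -162, -486, -1458 → -4374 (×3 each step).
Putting it together: 110  -4374.

110  -4374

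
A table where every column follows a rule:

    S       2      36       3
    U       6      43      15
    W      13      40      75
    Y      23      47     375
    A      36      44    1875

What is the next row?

C  52  51  9375

For the letter, letters move forward 2 places in the alphabet, wrapping Z→A: S, U, W, Y, A → C.
Second component: differences are 4, 7, 10, … (increasing by 3 each time); 2, 6, 13, 23, 36 → 52.
Third component: 36, 43, 40, 47, 44 → 51 (alternating steps +7, −3, +7, −3, …).
Fourth component: ×5 each step; 3, 15, 75, 375, 1875 → 9375.
So the next row is C  52  51  9375.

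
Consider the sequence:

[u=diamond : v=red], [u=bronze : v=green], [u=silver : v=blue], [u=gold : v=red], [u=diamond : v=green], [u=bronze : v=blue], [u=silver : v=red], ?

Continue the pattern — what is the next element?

U: repeats diamond → bronze → silver → gold; diamond, bronze, silver, gold, diamond, bronze, silver → gold.
V: repeats red → green → blue; red, green, blue, red, green, blue, red → green.
So the next element is [u=gold : v=green].

[u=gold : v=green]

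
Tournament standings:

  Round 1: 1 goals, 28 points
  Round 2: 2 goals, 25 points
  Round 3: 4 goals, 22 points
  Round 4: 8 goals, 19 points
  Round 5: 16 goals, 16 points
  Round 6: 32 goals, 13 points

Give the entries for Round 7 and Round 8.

64 goals, 10 points; 128 goals, 7 points

For the goals, ×2 each step: 1, 2, 4, 8, 16, 32 → 64 → 128.
Points: −3 each step; 28, 25, 22, 19, 16, 13 → 10 → 7.
Putting the parts together: 64 goals, 10 points and then 128 goals, 7 points.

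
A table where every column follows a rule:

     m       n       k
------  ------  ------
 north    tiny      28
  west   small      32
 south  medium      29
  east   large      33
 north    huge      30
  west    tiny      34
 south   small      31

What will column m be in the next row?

east

Column m goes north, west, south, east, north, west, south → east (repeats north → west → south → east).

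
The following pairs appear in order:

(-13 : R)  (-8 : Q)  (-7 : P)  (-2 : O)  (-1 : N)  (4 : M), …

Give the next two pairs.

First value: alternating steps +5, +1, +5, +1, …, so -13, -8, -7, -2, -1, 4 → 5 → 10.
Letter — letters move back 1 place in the alphabet: R, Q, P, O, N, M → L → K.
So the next two pairs are (5 : L) and (10 : K).

(5 : L), (10 : K)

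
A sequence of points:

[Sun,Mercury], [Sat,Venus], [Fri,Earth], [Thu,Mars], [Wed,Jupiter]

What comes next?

[Tue,Saturn]

Day: runs backward through the weekdays Mon→Sun, so Sun, Sat, Fri, Thu, Wed → Tue.
Planet: runs through the planets Mercury→Neptune; Mercury, Venus, Earth, Mars, Jupiter → Saturn.
Combining the parts gives [Tue,Saturn].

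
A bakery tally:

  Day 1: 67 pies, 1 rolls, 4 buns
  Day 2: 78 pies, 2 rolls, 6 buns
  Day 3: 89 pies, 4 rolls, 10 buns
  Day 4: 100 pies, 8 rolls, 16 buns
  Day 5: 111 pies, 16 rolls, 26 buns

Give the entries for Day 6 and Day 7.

122 pies, 32 rolls, 42 buns; 133 pies, 64 rolls, 68 buns

Pies goes 67, 78, 89, 100, 111 → 122 → 133 (+11 each step).
Rolls: ×2 each step; 1, 2, 4, 8, 16 → 32 → 64.
Buns: each term is the sum of the two before it, so 4, 6, 10, 16, 26 → 42 → 68.
So the next two rows are 122 pies, 32 rolls, 42 buns and 133 pies, 64 rolls, 68 buns.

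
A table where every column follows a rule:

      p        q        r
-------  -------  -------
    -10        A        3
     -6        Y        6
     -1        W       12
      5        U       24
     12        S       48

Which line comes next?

Column p goes -10, -6, -1, 5, 12 → 20 (differences are 4, 5, 6, … (increasing by 1 each time)).
Column q — letters move back 2 places in the alphabet, wrapping A→Z: A, Y, W, U, S → Q.
Column r: ×2 each step, so 3, 6, 12, 24, 48 → 96.
Combining the parts gives 20  Q  96.

20  Q  96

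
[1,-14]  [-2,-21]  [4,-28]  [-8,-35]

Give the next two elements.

First coordinate: ×(-2) each step, so 1, -2, 4, -8 → 16 → -32.
Second coordinate: −7 each step, so -14, -21, -28, -35 → -42 → -49.
So the next two elements are [16,-42] and [-32,-49].

[16,-42], [-32,-49]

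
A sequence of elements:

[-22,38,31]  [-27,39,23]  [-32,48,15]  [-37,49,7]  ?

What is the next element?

First part goes -22, -27, -32, -37 → -42 (−5 each step).
For the second part, alternating steps +1, +9, +1, +9, …: 38, 39, 48, 49 → 58.
Third part: −8 each step; 31, 23, 15, 7 → -1.
Putting it together: [-42,58,-1].

[-42,58,-1]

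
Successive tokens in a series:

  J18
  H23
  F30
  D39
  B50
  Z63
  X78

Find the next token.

Letter: J, H, F, D, B, Z, X → V (letters move back 2 places in the alphabet, wrapping A→Z).
Second component: differences are 5, 7, 9, … (increasing by 2 each time); 18, 23, 30, 39, 50, 63, 78 → 95.
So the next token is V95.

V95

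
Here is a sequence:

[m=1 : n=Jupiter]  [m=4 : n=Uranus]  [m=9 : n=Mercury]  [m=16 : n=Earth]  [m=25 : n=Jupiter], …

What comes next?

[m=36 : n=Uranus]

M — perfect squares: 1², 2², 3², …: 1, 4, 9, 16, 25 → 36.
For the n, repeats Jupiter → Uranus → Mercury → Earth: Jupiter, Uranus, Mercury, Earth, Jupiter → Uranus.
Combining the parts gives [m=36 : n=Uranus].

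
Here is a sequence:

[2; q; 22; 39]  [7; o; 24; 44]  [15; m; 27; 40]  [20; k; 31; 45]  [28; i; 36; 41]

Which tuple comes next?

[33; g; 42; 46]

First component — alternating steps +5, +8, +5, +8, …: 2, 7, 15, 20, 28 → 33.
Letter: q, o, m, k, i → g (letters move back 2 places in the alphabet).
Third component: differences are 2, 3, 4, … (increasing by 1 each time), so 22, 24, 27, 31, 36 → 42.
Fourth component: alternating steps +5, −4, +5, −4, …; 39, 44, 40, 45, 41 → 46.
Combining the parts gives [33; g; 42; 46].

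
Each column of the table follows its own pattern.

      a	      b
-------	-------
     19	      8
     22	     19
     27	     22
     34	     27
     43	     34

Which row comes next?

54  43

Column a: differences are 3, 5, 7, … (increasing by 2 each time), so 19, 22, 27, 34, 43 → 54.
Column b: always the previous value of the column a, so 8, 19, 22, 27, 34 → 43.
Combining the parts gives 54  43.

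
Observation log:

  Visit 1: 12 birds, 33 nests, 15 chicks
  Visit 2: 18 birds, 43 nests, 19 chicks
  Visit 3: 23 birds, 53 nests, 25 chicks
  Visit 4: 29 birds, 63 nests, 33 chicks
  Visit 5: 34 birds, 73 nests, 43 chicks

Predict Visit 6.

40 birds, 83 nests, 55 chicks

Birds: alternating steps +6, +5, +6, +5, …, so 12, 18, 23, 29, 34 → 40.
Nests: 33, 43, 53, 63, 73 → 83 (+10 each step).
Chicks: 15, 19, 25, 33, 43 → 55 (differences are 4, 6, 8, … (increasing by 2 each time)).
So the next line is 40 birds, 83 nests, 55 chicks.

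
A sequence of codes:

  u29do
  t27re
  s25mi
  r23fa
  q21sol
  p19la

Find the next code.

o17ti

For the letter, letters move back 1 place in the alphabet: u, t, s, r, q, p → o.
For the second component, −2 each step: 29, 27, 25, 23, 21, 19 → 17.
Note: runs through the solfège scale do→ti, so do, re, mi, fa, sol, la → ti.
Combining the parts gives o17ti.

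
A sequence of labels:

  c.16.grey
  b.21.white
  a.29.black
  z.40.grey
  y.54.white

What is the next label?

Letter: letters move back 1 place in the alphabet, wrapping A→Z; c, b, a, z, y → x.
Second component — differences are 5, 8, 11, … (increasing by 3 each time): 16, 21, 29, 40, 54 → 71.
Shade: grey, white, black, grey, white → black (repeats grey → white → black).
So the next label is x.71.black.

x.71.black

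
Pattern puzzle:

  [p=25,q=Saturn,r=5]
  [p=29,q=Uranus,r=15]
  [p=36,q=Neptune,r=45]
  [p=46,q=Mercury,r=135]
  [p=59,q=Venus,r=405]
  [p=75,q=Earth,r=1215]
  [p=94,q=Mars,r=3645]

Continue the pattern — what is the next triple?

P: differences are 4, 7, 10, … (increasing by 3 each time); 25, 29, 36, 46, 59, 75, 94 → 116.
For the q, runs through the planets Mercury→Neptune: Saturn, Uranus, Neptune, Mercury, Venus, Earth, Mars → Jupiter.
R goes 5, 15, 45, 135, 405, 1215, 3645 → 10935 (×3 each step).
So the next triple is [p=116,q=Jupiter,r=10935].

[p=116,q=Jupiter,r=10935]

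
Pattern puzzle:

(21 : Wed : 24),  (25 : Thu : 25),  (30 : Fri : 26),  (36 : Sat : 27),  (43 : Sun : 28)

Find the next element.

First coordinate: differences are 4, 5, 6, … (increasing by 1 each time); 21, 25, 30, 36, 43 → 51.
Day: runs through the weekdays Mon→Sun; Wed, Thu, Fri, Sat, Sun → Mon.
Third coordinate: 24, 25, 26, 27, 28 → 29 (+1 each step).
Combining the parts gives (51 : Mon : 29).

(51 : Mon : 29)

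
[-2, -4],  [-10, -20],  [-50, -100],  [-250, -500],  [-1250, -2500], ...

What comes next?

[-6250, -12500]

First part: -2, -10, -50, -250, -1250 → -6250 (×5 each step).
Second part — always 2 × the first part: -4, -20, -100, -500, -2500 → -12500.
So the next term is [-6250, -12500].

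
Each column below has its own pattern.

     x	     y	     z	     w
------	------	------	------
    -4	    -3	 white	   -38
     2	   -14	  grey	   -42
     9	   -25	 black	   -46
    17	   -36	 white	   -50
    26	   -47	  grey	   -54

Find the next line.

For the column x, differences are 6, 7, 8, … (increasing by 1 each time): -4, 2, 9, 17, 26 → 36.
Column y — −11 each step: -3, -14, -25, -36, -47 → -58.
Column z goes white, grey, black, white, grey → black (repeats white → grey → black).
Column w — −4 each step: -38, -42, -46, -50, -54 → -58.
Putting it together: 36  -58  black  -58.

36  -58  black  -58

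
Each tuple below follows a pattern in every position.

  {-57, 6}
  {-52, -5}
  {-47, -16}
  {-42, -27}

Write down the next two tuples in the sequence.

First slot: +5 each step; -57, -52, -47, -42 → -37 → -32.
Second slot goes 6, -5, -16, -27 → -38 → -49 (−11 each step).
So the next two tuples are {-37, -38} and {-32, -49}.

{-37, -38}, {-32, -49}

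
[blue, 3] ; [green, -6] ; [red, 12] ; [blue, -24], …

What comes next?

Colour — repeats blue → green → red: blue, green, red, blue → green.
Second part: ×(-2) each step, so 3, -6, 12, -24 → 48.
Putting it together: [green, 48].

[green, 48]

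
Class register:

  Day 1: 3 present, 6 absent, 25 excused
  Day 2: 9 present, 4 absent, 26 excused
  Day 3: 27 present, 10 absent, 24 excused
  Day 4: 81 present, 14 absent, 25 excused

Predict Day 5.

Present: 3, 9, 27, 81 → 243 (×3 each step).
Absent: each term is the sum of the two before it, so 6, 4, 10, 14 → 24.
For the excused, alternating steps +1, −2, +1, −2, …: 25, 26, 24, 25 → 23.
Combining the parts gives 243 present, 24 absent, 23 excused.

243 present, 24 absent, 23 excused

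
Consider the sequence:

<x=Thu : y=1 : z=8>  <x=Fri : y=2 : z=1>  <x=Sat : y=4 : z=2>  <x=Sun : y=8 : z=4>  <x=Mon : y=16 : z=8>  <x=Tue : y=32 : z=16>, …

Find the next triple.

<x=Wed : y=64 : z=32>

X: Thu, Fri, Sat, Sun, Mon, Tue → Wed (runs through the weekdays Mon→Sun).
Y goes 1, 2, 4, 8, 16, 32 → 64 (×2 each step).
Z — always the previous value of the y: 8, 1, 2, 4, 8, 16 → 32.
Putting it together: <x=Wed : y=64 : z=32>.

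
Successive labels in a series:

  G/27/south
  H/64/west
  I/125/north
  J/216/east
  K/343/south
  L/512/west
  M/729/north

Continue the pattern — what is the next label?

Letter: letters move forward 1 place in the alphabet, so G, H, I, J, K, L, M → N.
For the second component, perfect cubes: 3³, 4³, 5³, …: 27, 64, 125, 216, 343, 512, 729 → 1000.
Direction: south, west, north, east, south, west, north → east (repeats south → west → north → east).
Putting it together: N/1000/east.

N/1000/east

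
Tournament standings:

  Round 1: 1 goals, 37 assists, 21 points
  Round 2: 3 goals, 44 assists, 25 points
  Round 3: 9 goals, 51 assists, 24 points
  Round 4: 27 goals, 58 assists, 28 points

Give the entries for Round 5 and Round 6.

81 goals, 65 assists, 27 points; 243 goals, 72 assists, 31 points

Goals: ×3 each step; 1, 3, 9, 27 → 81 → 243.
Assists: +7 each step; 37, 44, 51, 58 → 65 → 72.
For the points, alternating steps +4, −1, +4, −1, …: 21, 25, 24, 28 → 27 → 31.
Putting the parts together: 81 goals, 65 assists, 27 points and then 243 goals, 72 assists, 31 points.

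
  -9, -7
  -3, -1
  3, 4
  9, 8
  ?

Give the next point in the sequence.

15, 11

First component: +6 each step, so -9, -3, 3, 9 → 15.
Second component — differences are 6, 5, 4, … (decreasing by 1 each time): -7, -1, 4, 8 → 11.
Combining the parts gives 15, 11.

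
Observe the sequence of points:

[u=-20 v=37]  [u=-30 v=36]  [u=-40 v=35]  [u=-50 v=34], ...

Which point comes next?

U: −10 each step; -20, -30, -40, -50 → -60.
For the v, −1 each step: 37, 36, 35, 34 → 33.
Putting it together: [u=-60 v=33].

[u=-60 v=33]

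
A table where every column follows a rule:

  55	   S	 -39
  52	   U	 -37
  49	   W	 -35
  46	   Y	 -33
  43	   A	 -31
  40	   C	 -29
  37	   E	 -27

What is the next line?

First component: −3 each step; 55, 52, 49, 46, 43, 40, 37 → 34.
Letter — letters move forward 2 places in the alphabet, wrapping Z→A: S, U, W, Y, A, C, E → G.
Third component: +2 each step, so -39, -37, -35, -33, -31, -29, -27 → -25.
So the next line is 34  G  -25.

34  G  -25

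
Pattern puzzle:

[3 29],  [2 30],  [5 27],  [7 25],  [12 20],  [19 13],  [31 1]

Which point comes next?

[50 -18]

First value — each term is the sum of the two before it: 3, 2, 5, 7, 12, 19, 31 → 50.
Second value: together with the first value always sums to 32; 29, 30, 27, 25, 20, 13, 1 → -18.
Putting it together: [50 -18].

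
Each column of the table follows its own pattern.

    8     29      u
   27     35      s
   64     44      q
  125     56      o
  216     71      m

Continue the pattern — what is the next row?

First component: 8, 27, 64, 125, 216 → 343 (perfect cubes: 2³, 3³, 4³, …).
Second component goes 29, 35, 44, 56, 71 → 89 (differences are 6, 9, 12, … (increasing by 3 each time)).
Letter: u, s, q, o, m → k (letters move back 2 places in the alphabet).
So the next row is 343  89  k.

343  89  k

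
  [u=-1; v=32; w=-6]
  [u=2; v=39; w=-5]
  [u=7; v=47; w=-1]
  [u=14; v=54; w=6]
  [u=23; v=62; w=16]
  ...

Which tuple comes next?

[u=34; v=69; w=29]

U: differences are 3, 5, 7, … (increasing by 2 each time); -1, 2, 7, 14, 23 → 34.
V: 32, 39, 47, 54, 62 → 69 (alternating steps +7, +8, +7, +8, …).
W goes -6, -5, -1, 6, 16 → 29 (differences are 1, 4, 7, … (increasing by 3 each time)).
So the next tuple is [u=34; v=69; w=29].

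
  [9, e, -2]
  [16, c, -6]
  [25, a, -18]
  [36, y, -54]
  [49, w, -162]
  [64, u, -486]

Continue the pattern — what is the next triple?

First component: perfect squares: 3², 4², 5², …; 9, 16, 25, 36, 49, 64 → 81.
Letter: letters move back 2 places in the alphabet, wrapping A→Z, so e, c, a, y, w, u → s.
Third component — ×3 each step: -2, -6, -18, -54, -162, -486 → -1458.
Putting it together: [81, s, -1458].

[81, s, -1458]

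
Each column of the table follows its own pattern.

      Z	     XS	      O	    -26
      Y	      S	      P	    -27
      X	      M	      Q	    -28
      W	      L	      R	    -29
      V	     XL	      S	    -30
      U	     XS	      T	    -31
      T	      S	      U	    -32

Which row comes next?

S  M  V  -33

First letter: letters move back 1 place in the alphabet; Z, Y, X, W, V, U, T → S.
For the size, repeats XS → S → M → L → XL: XS, S, M, L, XL, XS, S → M.
For the second letter, letters move forward 1 place in the alphabet: O, P, Q, R, S, T, U → V.
Fourth component: −1 each step; -26, -27, -28, -29, -30, -31, -32 → -33.
Combining the parts gives S  M  V  -33.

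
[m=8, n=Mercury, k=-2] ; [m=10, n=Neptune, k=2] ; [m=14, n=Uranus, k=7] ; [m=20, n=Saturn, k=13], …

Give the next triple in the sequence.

[m=28, n=Jupiter, k=20]

M — differences are 2, 4, 6, … (increasing by 2 each time): 8, 10, 14, 20 → 28.
For the n, runs backward through the planets Mercury→Neptune: Mercury, Neptune, Uranus, Saturn → Jupiter.
K: differences are 4, 5, 6, … (increasing by 1 each time); -2, 2, 7, 13 → 20.
So the next triple is [m=28, n=Jupiter, k=20].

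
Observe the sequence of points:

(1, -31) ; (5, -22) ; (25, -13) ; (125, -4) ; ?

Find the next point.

(625, 5)

First value goes 1, 5, 25, 125 → 625 (×5 each step).
For the second value, +9 each step: -31, -22, -13, -4 → 5.
Combining the parts gives (625, 5).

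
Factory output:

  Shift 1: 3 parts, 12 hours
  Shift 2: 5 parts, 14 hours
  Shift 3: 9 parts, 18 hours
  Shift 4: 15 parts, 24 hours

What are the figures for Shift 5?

23 parts, 32 hours

Parts: 3, 5, 9, 15 → 23 (differences are 2, 4, 6, … (increasing by 2 each time)).
Hours — always 9 more than the parts: 12, 14, 18, 24 → 32.
So the next line is 23 parts, 32 hours.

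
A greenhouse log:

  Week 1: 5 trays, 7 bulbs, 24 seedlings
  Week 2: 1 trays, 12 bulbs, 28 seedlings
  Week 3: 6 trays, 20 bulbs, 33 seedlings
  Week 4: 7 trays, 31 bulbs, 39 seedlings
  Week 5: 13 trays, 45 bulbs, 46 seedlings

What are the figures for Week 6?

Trays goes 5, 1, 6, 7, 13 → 20 (each term is the sum of the two before it).
Bulbs: differences are 5, 8, 11, … (increasing by 3 each time); 7, 12, 20, 31, 45 → 62.
Seedlings: 24, 28, 33, 39, 46 → 54 (differences are 4, 5, 6, … (increasing by 1 each time)).
So the next line is 20 trays, 62 bulbs, 54 seedlings.

20 trays, 62 bulbs, 54 seedlings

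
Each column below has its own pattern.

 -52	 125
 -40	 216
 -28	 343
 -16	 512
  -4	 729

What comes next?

8  1000

For the first component, +12 each step: -52, -40, -28, -16, -4 → 8.
Second component: 125, 216, 343, 512, 729 → 1000 (perfect cubes: 5³, 6³, 7³, …).
So the next line is 8  1000.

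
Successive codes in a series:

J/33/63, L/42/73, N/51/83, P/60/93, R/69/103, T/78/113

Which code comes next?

V/87/123

Letter: J, L, N, P, R, T → V (letters move forward 2 places in the alphabet).
Second component — +9 each step: 33, 42, 51, 60, 69, 78 → 87.
Third component goes 63, 73, 83, 93, 103, 113 → 123 (+10 each step).
Combining the parts gives V/87/123.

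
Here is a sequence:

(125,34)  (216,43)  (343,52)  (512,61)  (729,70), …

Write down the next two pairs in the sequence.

(1000,79), (1331,88)

First slot — perfect cubes: 5³, 6³, 7³, …: 125, 216, 343, 512, 729 → 1000 → 1331.
Second slot — +9 each step: 34, 43, 52, 61, 70 → 79 → 88.
Putting the parts together: (1000,79) and then (1331,88).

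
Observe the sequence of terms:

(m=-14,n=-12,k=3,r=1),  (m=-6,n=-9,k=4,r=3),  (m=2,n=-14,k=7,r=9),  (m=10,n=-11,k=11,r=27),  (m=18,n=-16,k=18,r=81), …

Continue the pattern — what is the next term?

(m=26,n=-13,k=29,r=243)

M goes -14, -6, 2, 10, 18 → 26 (+8 each step).
For the n, alternating steps +3, −5, +3, −5, …: -12, -9, -14, -11, -16 → -13.
For the k, each term is the sum of the two before it: 3, 4, 7, 11, 18 → 29.
R: 1, 3, 9, 27, 81 → 243 (×3 each step).
So the next term is (m=26,n=-13,k=29,r=243).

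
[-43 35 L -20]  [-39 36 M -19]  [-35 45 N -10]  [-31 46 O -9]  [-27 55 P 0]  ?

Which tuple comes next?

For the first value, +4 each step: -43, -39, -35, -31, -27 → -23.
Second value goes 35, 36, 45, 46, 55 → 56 (alternating steps +1, +9, +1, +9, …).
Letter: letters move forward 1 place in the alphabet, so L, M, N, O, P → Q.
Fourth value: alternating steps +1, +9, +1, +9, …; -20, -19, -10, -9, 0 → 1.
So the next tuple is [-23 56 Q 1].

[-23 56 Q 1]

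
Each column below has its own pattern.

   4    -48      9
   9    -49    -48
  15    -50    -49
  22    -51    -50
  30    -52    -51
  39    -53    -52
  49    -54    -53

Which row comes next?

60  -55  -54

First component goes 4, 9, 15, 22, 30, 39, 49 → 60 (differences are 5, 6, 7, … (increasing by 1 each time)).
Second component goes -48, -49, -50, -51, -52, -53, -54 → -55 (−1 each step).
For the third component, always the previous value of the second component: 9, -48, -49, -50, -51, -52, -53 → -54.
Combining the parts gives 60  -55  -54.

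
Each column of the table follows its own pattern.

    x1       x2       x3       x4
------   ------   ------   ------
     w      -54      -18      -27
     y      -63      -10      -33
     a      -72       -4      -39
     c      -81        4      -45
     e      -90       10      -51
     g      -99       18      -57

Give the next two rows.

Column x1: letters move forward 2 places in the alphabet, wrapping Z→A; w, y, a, c, e, g → i → k.
Column x2: −9 each step, so -54, -63, -72, -81, -90, -99 → -108 → -117.
Column x3 — alternating steps +8, +6, +8, +6, …: -18, -10, -4, 4, 10, 18 → 24 → 32.
Column x4: −6 each step; -27, -33, -39, -45, -51, -57 → -63 → -69.
So the next two rows are i  -108  24  -63 and k  -117  32  -69.

i  -108  24  -63; k  -117  32  -69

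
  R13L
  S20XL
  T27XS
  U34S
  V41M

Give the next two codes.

For the letter, letters move forward 1 place in the alphabet: R, S, T, U, V → W → X.
Second component — +7 each step: 13, 20, 27, 34, 41 → 48 → 55.
Size — runs through clothing sizes XS→XL: L, XL, XS, S, M → L → XL.
Putting the parts together: W48L and then X55XL.

W48L then X55XL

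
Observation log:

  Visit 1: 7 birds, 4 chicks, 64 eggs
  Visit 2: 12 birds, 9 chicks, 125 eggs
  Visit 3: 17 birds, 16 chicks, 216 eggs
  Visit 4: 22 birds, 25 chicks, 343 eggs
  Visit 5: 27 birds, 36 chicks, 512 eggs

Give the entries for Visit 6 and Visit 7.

For the birds, +5 each step: 7, 12, 17, 22, 27 → 32 → 37.
Chicks: perfect squares: 2², 3², 4², …, so 4, 9, 16, 25, 36 → 49 → 64.
Eggs: perfect cubes: 4³, 5³, 6³, …, so 64, 125, 216, 343, 512 → 729 → 1000.
So the next two lines are 32 birds, 49 chicks, 729 eggs and 37 birds, 64 chicks, 1000 eggs.

32 birds, 49 chicks, 729 eggs; 37 birds, 64 chicks, 1000 eggs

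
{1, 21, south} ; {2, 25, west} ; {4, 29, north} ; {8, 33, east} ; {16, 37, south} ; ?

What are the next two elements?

{32, 41, west}, {64, 45, north}

First part — ×2 each step: 1, 2, 4, 8, 16 → 32 → 64.
For the second part, +4 each step: 21, 25, 29, 33, 37 → 41 → 45.
Direction: repeats south → west → north → east, so south, west, north, east, south → west → north.
So the next two elements are {32, 41, west} and {64, 45, north}.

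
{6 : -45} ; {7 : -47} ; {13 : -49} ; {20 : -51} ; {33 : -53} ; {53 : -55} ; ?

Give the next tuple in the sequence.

First component goes 6, 7, 13, 20, 33, 53 → 86 (each term is the sum of the two before it).
Second component: −2 each step, so -45, -47, -49, -51, -53, -55 → -57.
So the next tuple is {86 : -57}.

{86 : -57}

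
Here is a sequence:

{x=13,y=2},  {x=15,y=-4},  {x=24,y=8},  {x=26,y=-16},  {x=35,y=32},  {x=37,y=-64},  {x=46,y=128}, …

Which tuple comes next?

{x=48,y=-256}

For the x, alternating steps +2, +9, +2, +9, …: 13, 15, 24, 26, 35, 37, 46 → 48.
Y: ×(-2) each step, so 2, -4, 8, -16, 32, -64, 128 → -256.
So the next tuple is {x=48,y=-256}.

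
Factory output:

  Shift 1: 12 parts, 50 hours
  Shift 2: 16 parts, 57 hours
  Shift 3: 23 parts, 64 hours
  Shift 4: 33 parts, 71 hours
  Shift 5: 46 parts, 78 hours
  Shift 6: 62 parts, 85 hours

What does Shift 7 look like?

81 parts, 92 hours

Parts: differences are 4, 7, 10, … (increasing by 3 each time); 12, 16, 23, 33, 46, 62 → 81.
Hours: 50, 57, 64, 71, 78, 85 → 92 (+7 each step).
Combining the parts gives 81 parts, 92 hours.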